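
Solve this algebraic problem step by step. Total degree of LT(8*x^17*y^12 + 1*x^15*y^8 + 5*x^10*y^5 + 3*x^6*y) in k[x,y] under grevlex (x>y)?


LT: 8*x^17*y^12
deg_x=17, deg_y=12
Total=17+12=29


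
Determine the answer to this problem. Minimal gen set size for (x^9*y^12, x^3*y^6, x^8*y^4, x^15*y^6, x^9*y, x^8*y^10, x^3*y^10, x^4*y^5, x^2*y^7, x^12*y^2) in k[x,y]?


Remove redundant (divisible by others).
x^12*y^2 redundant.
x^8*y^10 redundant.
x^9*y^12 redundant.
x^3*y^10 redundant.
x^15*y^6 redundant.
Min: x^9*y, x^8*y^4, x^4*y^5, x^3*y^6, x^2*y^7
Count=5


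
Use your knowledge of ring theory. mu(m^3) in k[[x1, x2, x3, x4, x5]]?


C(n+d-1,d)=C(7,3)=35


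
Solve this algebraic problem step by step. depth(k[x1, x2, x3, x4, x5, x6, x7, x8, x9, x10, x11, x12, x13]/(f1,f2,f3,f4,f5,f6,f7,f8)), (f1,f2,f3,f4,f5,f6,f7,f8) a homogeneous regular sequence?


depth(R)=13
depth(R/I)=13-8=5


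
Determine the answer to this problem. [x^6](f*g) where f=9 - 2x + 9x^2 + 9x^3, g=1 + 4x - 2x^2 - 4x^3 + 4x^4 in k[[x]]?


[x^6] = sum a_i*b_j, i+j=6
  9*4=36
  9*-4=-36
Sum=0


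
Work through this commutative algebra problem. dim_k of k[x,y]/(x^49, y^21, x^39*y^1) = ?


k[x,y]/I, I = (x^49, y^21, x^39*y^1)
Rect: 49x21=1029. Corner: (49-39)x(21-1)=200.
dim = 1029-200 = 829


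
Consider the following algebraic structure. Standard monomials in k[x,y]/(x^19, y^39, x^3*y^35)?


k[x,y]/I, I = (x^19, y^39, x^3*y^35)
Rect: 19x39=741. Corner: (19-3)x(39-35)=64.
dim = 741-64 = 677


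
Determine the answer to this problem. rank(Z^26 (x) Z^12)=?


rank(M(x)N) = rank(M)*rank(N)
26*12 = 312


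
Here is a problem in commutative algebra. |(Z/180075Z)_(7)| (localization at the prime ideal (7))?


7-primary part: 180075=7^4*75
Size=7^4=2401


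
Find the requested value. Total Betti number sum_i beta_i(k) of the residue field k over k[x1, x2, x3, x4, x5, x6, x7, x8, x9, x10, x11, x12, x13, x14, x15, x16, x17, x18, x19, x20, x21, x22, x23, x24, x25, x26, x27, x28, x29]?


Koszul resolution: beta_i(k)=C(n,i), n=29
sum_i C(29,i) = 2^29 = 536870912


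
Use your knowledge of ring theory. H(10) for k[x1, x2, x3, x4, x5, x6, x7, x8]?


C(d+n-1,n-1)=C(17,7)=19448


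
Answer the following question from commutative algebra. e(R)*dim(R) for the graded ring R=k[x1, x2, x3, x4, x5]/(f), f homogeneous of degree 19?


e(R)=deg(f)=19, dim(R)=5-1=4
e*dim=19*4=76


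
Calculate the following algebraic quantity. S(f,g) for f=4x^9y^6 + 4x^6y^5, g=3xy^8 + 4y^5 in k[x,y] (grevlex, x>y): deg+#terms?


LT(f)=4x^9y^6, LT(g)=3xy^8
lcm(LM)=x^9y^8
S(f,g) (scaled by 12 to clear denominators) = 3y^2*f - 4x^8*g = -16x^8y^5 + 12x^6y^7
2 terms, deg 13.
13+2=15


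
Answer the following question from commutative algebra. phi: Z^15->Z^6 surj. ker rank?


rank(ker) = 15-6 = 9


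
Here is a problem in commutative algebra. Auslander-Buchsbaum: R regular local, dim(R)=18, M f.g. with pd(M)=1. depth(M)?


pd+depth=depth(R)=18
depth=18-1=17


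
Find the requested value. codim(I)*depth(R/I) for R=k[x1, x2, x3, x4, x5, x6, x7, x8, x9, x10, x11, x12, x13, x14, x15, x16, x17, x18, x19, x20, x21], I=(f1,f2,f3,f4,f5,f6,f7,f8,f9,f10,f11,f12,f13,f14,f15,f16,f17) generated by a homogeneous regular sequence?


codim=17, depth=dim(R/I)=21-17=4
Product=17*4=68


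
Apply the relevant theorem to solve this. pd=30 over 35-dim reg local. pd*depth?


pd+depth=35
depth=35-30=5
pd*depth=30*5=150


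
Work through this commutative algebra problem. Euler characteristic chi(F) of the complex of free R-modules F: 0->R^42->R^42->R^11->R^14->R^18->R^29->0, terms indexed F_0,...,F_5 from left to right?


chi = sum (-1)^i * rank:
(-1)^0*42=42
(-1)^1*42=-42
(-1)^2*11=11
(-1)^3*14=-14
(-1)^4*18=18
(-1)^5*29=-29
chi=-14


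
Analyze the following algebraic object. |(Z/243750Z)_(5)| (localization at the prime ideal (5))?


5-primary part: 243750=5^5*78
Size=5^5=3125


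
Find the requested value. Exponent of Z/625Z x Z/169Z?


Exponent = lcm of the cyclic orders; pairwise coprime => product.
5^4*13^2=625*169=105625


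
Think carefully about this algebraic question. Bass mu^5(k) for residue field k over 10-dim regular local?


C(n,i)=C(10,5)=252


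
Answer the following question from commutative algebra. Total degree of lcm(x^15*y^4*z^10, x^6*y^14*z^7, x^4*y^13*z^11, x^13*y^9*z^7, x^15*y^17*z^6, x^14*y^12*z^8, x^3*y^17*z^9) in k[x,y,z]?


lcm = componentwise max:
x: max(15,6,4,13,15,14,3)=15
y: max(4,14,13,9,17,12,17)=17
z: max(10,7,11,7,6,8,9)=11
Total=15+17+11=43


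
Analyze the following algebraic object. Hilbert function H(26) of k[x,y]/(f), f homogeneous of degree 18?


H(t)=d for t>=d-1.
d=18, t=26
H(26)=18


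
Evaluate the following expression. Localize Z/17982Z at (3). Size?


3-primary part: 17982=3^5*74
Size=3^5=243


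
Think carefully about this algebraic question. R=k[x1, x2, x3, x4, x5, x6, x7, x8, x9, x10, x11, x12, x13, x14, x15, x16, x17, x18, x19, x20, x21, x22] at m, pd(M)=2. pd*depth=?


pd+depth=22
depth=22-2=20
pd*depth=2*20=40


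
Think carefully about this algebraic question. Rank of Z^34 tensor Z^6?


rank(M(x)N) = rank(M)*rank(N)
34*6 = 204


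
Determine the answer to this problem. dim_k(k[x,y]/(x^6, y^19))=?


Basis: x^i*y^j, i<6, j<19
6*19=114


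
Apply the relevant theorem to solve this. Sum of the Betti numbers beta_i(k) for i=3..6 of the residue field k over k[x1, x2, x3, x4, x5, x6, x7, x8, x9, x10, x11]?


Koszul resolution: beta_i(k)=C(n,i), n=11
C(11,3)=165, C(11,4)=330, C(11,5)=462, C(11,6)=462
Sum=1419


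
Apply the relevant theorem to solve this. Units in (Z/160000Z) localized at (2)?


Local ring = Z/256Z.
phi(256) = 2^7*(2-1) = 128


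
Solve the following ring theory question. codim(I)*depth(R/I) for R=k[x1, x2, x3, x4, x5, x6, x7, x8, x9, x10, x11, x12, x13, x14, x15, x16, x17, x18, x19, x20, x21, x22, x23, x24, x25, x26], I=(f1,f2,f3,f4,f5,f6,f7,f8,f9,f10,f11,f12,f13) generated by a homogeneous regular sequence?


codim=13, depth=dim(R/I)=26-13=13
Product=13*13=169


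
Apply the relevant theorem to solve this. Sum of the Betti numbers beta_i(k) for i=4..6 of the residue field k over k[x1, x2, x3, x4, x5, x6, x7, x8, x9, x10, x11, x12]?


Koszul resolution: beta_i(k)=C(n,i), n=12
C(12,4)=495, C(12,5)=792, C(12,6)=924
Sum=2211


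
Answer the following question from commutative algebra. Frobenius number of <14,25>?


gcd(14,25)=1 => F=ab-a-b=14*25-14-25=350-39=311


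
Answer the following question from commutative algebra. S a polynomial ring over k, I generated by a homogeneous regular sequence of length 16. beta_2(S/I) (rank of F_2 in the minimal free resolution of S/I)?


Regular sequence => Koszul complex is the minimal free resolution.
Syz_1 minimally generated by Koszul relations f_i*e_j - f_j*e_i (i<j): mu(Syz_1) = beta_2 = C(m,2) = m(m-1)/2
m=16
16*15/2 = 120


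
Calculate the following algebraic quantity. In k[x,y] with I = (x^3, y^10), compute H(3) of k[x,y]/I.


k[x,y], I = (x^3, y^10), d = 3
Need i < 3 and d-i < 10.
Range: 0 <= i <= 2.
H(3) = 3


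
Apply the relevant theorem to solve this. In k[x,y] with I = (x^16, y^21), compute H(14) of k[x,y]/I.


k[x,y], I = (x^16, y^21), d = 14
Need i < 16 and d-i < 21.
Range: 0 <= i <= 14.
H(14) = 15


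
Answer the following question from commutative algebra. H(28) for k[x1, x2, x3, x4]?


C(d+n-1,n-1)=C(31,3)=4495


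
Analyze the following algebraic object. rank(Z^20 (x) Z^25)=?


rank(M(x)N) = rank(M)*rank(N)
20*25 = 500


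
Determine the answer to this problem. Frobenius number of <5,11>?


gcd(5,11)=1 => F=ab-a-b=5*11-5-11=55-16=39


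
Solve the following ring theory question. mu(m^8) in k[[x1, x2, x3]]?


C(n+d-1,d)=C(10,8)=45


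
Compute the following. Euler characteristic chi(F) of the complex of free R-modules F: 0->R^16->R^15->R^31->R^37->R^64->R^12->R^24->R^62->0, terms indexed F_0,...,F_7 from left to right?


chi = sum (-1)^i * rank:
(-1)^0*16=16
(-1)^1*15=-15
(-1)^2*31=31
(-1)^3*37=-37
(-1)^4*64=64
(-1)^5*12=-12
(-1)^6*24=24
(-1)^7*62=-62
chi=9


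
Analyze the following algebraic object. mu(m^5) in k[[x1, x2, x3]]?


C(n+d-1,d)=C(7,5)=21


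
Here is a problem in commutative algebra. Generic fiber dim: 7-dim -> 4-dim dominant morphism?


dim(fiber)=dim(X)-dim(Y)=7-4=3


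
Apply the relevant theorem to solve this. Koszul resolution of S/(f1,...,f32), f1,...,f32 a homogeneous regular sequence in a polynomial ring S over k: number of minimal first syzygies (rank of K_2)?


Regular sequence => Koszul complex is the minimal free resolution.
Syz_1 minimally generated by Koszul relations f_i*e_j - f_j*e_i (i<j): mu(Syz_1) = beta_2 = C(m,2) = m(m-1)/2
m=32
32*31/2 = 496


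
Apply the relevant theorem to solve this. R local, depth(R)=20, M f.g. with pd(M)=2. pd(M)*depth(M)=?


pd+depth=20
depth=20-2=18
pd*depth=2*18=36


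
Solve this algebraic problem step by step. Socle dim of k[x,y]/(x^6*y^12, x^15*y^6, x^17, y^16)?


Socle = ann(m) = span of standard monomials u with x*u, y*u in I (staircase corners).
Minimal generators: x^17, x^15*y^6, x^6*y^12, y^16
Corners: x^5y^15, x^14y^11, x^16y^5
Socle dim=3


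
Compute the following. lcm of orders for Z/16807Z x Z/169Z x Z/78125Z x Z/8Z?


Exponent = lcm of the cyclic orders; pairwise coprime => product.
7^5*13^2*5^7*2^3=16807*169*78125*8=1775239375000


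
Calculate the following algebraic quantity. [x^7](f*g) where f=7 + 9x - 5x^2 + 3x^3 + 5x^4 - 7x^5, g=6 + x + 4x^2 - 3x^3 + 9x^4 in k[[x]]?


[x^7] = sum a_i*b_j, i+j=7
  3*9=27
  5*-3=-15
  -7*4=-28
Sum=-16


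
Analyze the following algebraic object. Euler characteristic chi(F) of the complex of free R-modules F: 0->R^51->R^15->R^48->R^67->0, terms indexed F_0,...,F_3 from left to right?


chi = sum (-1)^i * rank:
(-1)^0*51=51
(-1)^1*15=-15
(-1)^2*48=48
(-1)^3*67=-67
chi=17


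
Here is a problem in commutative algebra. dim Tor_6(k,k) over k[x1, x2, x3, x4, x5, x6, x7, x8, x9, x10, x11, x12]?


Koszul: C(n,i)=C(12,6)=924


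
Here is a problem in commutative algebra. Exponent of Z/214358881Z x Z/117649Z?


Exponent = lcm of the cyclic orders; pairwise coprime => product.
11^8*7^6=214358881*117649=25219107990769


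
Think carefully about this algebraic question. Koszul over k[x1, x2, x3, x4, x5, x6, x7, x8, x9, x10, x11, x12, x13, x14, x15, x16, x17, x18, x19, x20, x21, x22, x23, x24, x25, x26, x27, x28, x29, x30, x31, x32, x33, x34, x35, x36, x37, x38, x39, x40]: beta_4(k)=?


C(n,i)=C(40,4)=91390


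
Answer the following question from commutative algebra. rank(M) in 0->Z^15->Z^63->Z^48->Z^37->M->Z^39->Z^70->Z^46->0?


Alt sum=0:
(-1)^0*15 + (-1)^1*63 + (-1)^2*48 + (-1)^3*37 + (-1)^4*? + (-1)^5*39 + (-1)^6*70 + (-1)^7*46=0
rank(M)=52


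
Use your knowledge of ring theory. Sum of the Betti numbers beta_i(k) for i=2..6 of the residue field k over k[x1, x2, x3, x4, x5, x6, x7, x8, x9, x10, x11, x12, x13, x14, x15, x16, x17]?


Koszul resolution: beta_i(k)=C(n,i), n=17
C(17,2)=136, C(17,3)=680, C(17,4)=2380, C(17,5)=6188, C(17,6)=12376
Sum=21760


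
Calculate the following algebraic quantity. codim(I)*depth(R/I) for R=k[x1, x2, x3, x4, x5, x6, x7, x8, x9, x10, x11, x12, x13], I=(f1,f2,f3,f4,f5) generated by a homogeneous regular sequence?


codim=5, depth=dim(R/I)=13-5=8
Product=5*8=40


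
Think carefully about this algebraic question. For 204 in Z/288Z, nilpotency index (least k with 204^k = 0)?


204^k mod 288:
k=1: 204
k=2: 144
k=3: 0
First zero at k = 3


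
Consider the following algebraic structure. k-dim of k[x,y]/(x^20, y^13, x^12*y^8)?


k[x,y]/I, I = (x^20, y^13, x^12*y^8)
Rect: 20x13=260. Corner: (20-12)x(13-8)=40.
dim = 260-40 = 220


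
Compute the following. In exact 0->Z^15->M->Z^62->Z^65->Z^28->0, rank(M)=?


Alt sum=0:
(-1)^0*15 + (-1)^1*? + (-1)^2*62 + (-1)^3*65 + (-1)^4*28=0
rank(M)=40


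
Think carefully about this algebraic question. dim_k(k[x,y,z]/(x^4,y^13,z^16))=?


Basis: x^iy^jz^k, i<4,j<13,k<16
4*13*16=832


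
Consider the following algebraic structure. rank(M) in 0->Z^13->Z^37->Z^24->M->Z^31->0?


Alt sum=0:
(-1)^0*13 + (-1)^1*37 + (-1)^2*24 + (-1)^3*? + (-1)^4*31=0
rank(M)=31


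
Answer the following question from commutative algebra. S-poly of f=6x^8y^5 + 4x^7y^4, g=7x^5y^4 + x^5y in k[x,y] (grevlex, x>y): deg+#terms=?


LT(f)=6x^8y^5, LT(g)=7x^5y^4
lcm(LM)=x^8y^5
S(f,g) (scaled by 42 to clear denominators) = 7*f - 6x^3y*g = 28x^7y^4 - 6x^8y^2
2 terms, deg 11.
11+2=13


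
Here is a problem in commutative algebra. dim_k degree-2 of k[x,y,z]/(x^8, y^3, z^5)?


Need i<8, j<3, k<5 with i+j+k=2.
For each i, j ranges over max(0,2-i-4)..min(2,2-i):
  i=0: j in [0,2] -> 3
  i=1: j in [0,1] -> 2
  i=2: j in [0,0] -> 1
H(2) = 3+2+1 = 6


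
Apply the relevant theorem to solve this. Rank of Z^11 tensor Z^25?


rank(M(x)N) = rank(M)*rank(N)
11*25 = 275


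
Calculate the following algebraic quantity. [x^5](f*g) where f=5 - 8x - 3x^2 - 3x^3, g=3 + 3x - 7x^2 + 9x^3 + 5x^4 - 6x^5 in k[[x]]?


[x^5] = sum a_i*b_j, i+j=5
  5*-6=-30
  -8*5=-40
  -3*9=-27
  -3*-7=21
Sum=-76


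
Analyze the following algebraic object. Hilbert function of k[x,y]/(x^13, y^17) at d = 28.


k[x,y], I = (x^13, y^17), d = 28
Need i < 13 and d-i < 17.
Range: 12 <= i <= 12.
H(28) = 1


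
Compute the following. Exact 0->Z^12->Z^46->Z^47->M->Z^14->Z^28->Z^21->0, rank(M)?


Alt sum=0:
(-1)^0*12 + (-1)^1*46 + (-1)^2*47 + (-1)^3*? + (-1)^4*14 + (-1)^5*28 + (-1)^6*21=0
rank(M)=20


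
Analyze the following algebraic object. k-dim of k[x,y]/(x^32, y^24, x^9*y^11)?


k[x,y]/I, I = (x^32, y^24, x^9*y^11)
Rect: 32x24=768. Corner: (32-9)x(24-11)=299.
dim = 768-299 = 469


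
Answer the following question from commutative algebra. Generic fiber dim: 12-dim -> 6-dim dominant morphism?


dim(fiber)=dim(X)-dim(Y)=12-6=6


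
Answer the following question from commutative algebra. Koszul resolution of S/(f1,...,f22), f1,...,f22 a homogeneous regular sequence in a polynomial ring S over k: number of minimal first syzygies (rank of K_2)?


Regular sequence => Koszul complex is the minimal free resolution.
Syz_1 minimally generated by Koszul relations f_i*e_j - f_j*e_i (i<j): mu(Syz_1) = beta_2 = C(m,2) = m(m-1)/2
m=22
22*21/2 = 231


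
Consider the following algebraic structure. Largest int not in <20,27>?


gcd(20,27)=1 => F=ab-a-b=20*27-20-27=540-47=493


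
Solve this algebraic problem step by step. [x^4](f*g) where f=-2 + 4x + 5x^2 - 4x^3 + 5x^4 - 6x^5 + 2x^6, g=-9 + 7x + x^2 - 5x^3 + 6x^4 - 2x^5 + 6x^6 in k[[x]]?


[x^4] = sum a_i*b_j, i+j=4
  -2*6=-12
  4*-5=-20
  5*1=5
  -4*7=-28
  5*-9=-45
Sum=-100


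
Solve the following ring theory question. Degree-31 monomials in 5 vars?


C(d+n-1,n-1)=C(35,4)=52360


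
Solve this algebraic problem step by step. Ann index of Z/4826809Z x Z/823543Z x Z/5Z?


Exponent = lcm of the cyclic orders; pairwise coprime => product.
13^6*7^7*5^1=4826809*823543*5=19875423821435


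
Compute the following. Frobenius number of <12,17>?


gcd(12,17)=1 => F=ab-a-b=12*17-12-17=204-29=175


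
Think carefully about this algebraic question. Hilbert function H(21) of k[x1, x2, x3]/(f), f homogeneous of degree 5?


C(23,2)-C(18,2)=253-153=100


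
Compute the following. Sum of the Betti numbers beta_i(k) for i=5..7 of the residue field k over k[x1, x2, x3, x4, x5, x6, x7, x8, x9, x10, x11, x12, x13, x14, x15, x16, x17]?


Koszul resolution: beta_i(k)=C(n,i), n=17
C(17,5)=6188, C(17,6)=12376, C(17,7)=19448
Sum=38012


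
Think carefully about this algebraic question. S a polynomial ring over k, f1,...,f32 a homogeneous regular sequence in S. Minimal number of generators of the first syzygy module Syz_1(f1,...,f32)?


Regular sequence => Koszul complex is the minimal free resolution.
Syz_1 minimally generated by Koszul relations f_i*e_j - f_j*e_i (i<j): mu(Syz_1) = beta_2 = C(m,2) = m(m-1)/2
m=32
32*31/2 = 496


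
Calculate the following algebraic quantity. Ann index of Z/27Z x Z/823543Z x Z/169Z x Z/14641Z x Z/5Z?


Exponent = lcm of the cyclic orders; pairwise coprime => product.
3^3*7^7*13^2*11^4*5^1=27*823543*169*14641*5=275091704232345


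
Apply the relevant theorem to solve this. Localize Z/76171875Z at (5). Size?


5-primary part: 76171875=5^9*39
Size=5^9=1953125


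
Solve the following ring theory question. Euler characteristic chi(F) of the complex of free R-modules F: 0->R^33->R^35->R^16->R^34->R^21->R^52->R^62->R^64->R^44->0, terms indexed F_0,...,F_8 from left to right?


chi = sum (-1)^i * rank:
(-1)^0*33=33
(-1)^1*35=-35
(-1)^2*16=16
(-1)^3*34=-34
(-1)^4*21=21
(-1)^5*52=-52
(-1)^6*62=62
(-1)^7*64=-64
(-1)^8*44=44
chi=-9


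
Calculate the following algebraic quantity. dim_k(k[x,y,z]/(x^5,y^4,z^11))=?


Basis: x^iy^jz^k, i<5,j<4,k<11
5*4*11=220


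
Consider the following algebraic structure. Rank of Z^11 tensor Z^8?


rank(M(x)N) = rank(M)*rank(N)
11*8 = 88


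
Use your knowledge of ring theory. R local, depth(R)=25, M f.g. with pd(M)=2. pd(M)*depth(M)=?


pd+depth=25
depth=25-2=23
pd*depth=2*23=46


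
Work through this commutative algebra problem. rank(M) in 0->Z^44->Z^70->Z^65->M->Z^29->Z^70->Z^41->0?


Alt sum=0:
(-1)^0*44 + (-1)^1*70 + (-1)^2*65 + (-1)^3*? + (-1)^4*29 + (-1)^5*70 + (-1)^6*41=0
rank(M)=39


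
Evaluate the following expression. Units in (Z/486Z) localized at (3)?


Local ring = Z/243Z.
phi(243) = 3^4*(3-1) = 162


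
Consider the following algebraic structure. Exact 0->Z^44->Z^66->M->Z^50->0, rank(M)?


Alt sum=0:
(-1)^0*44 + (-1)^1*66 + (-1)^2*? + (-1)^3*50=0
rank(M)=72


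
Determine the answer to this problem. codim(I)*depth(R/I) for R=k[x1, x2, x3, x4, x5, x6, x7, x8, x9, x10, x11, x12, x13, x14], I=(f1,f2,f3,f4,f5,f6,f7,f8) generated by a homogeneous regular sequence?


codim=8, depth=dim(R/I)=14-8=6
Product=8*6=48


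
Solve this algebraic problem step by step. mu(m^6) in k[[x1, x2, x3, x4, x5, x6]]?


C(n+d-1,d)=C(11,6)=462


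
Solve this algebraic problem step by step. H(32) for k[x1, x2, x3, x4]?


C(d+n-1,n-1)=C(35,3)=6545


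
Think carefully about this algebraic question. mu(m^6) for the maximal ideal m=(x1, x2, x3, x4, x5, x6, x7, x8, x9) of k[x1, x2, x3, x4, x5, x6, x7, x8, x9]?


Graded Nakayama: mu(m^d) = dim_k (m^d/m^(d+1)) = #degree-6 monomials in 9 vars
C(n+d-1,d)=C(14,6)=3003


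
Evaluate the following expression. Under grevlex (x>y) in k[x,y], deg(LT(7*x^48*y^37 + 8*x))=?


LT: 7*x^48*y^37
deg_x=48, deg_y=37
Total=48+37=85


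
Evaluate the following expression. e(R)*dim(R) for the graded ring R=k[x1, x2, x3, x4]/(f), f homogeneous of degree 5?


e(R)=deg(f)=5, dim(R)=4-1=3
e*dim=5*3=15


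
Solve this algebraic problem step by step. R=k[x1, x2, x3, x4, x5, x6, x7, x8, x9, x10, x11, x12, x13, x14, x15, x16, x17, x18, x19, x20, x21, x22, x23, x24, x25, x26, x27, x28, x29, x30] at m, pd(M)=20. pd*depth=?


pd+depth=30
depth=30-20=10
pd*depth=20*10=200


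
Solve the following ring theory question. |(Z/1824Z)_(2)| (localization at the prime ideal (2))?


2-primary part: 1824=2^5*57
Size=2^5=32


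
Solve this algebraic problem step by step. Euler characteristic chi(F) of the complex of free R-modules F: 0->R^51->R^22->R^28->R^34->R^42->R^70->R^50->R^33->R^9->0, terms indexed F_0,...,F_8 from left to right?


chi = sum (-1)^i * rank:
(-1)^0*51=51
(-1)^1*22=-22
(-1)^2*28=28
(-1)^3*34=-34
(-1)^4*42=42
(-1)^5*70=-70
(-1)^6*50=50
(-1)^7*33=-33
(-1)^8*9=9
chi=21


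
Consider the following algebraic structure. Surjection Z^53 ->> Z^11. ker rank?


rank(ker) = 53-11 = 42


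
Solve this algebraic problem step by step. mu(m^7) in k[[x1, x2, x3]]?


C(n+d-1,d)=C(9,7)=36


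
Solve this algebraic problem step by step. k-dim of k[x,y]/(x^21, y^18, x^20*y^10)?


k[x,y]/I, I = (x^21, y^18, x^20*y^10)
Rect: 21x18=378. Corner: (21-20)x(18-10)=8.
dim = 378-8 = 370


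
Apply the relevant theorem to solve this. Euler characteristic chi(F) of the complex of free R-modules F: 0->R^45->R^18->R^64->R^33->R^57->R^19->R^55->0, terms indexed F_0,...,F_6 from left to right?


chi = sum (-1)^i * rank:
(-1)^0*45=45
(-1)^1*18=-18
(-1)^2*64=64
(-1)^3*33=-33
(-1)^4*57=57
(-1)^5*19=-19
(-1)^6*55=55
chi=151


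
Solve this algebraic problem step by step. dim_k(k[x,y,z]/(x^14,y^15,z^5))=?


Basis: x^iy^jz^k, i<14,j<15,k<5
14*15*5=1050


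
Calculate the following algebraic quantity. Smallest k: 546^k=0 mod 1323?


546^k mod 1323:
k=1: 546
k=2: 441
k=3: 0
First zero at k = 3


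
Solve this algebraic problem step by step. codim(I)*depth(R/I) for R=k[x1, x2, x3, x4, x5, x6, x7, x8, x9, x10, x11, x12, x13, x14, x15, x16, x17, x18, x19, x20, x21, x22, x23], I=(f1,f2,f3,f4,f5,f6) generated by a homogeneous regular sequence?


codim=6, depth=dim(R/I)=23-6=17
Product=6*17=102


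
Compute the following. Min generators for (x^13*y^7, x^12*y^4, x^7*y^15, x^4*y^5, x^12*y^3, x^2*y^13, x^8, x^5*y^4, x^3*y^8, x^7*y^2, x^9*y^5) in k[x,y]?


Remove redundant (divisible by others).
x^9*y^5 redundant.
x^12*y^3 redundant.
x^13*y^7 redundant.
x^12*y^4 redundant.
x^7*y^15 redundant.
Min: x^8, x^7*y^2, x^5*y^4, x^4*y^5, x^3*y^8, x^2*y^13
Count=6


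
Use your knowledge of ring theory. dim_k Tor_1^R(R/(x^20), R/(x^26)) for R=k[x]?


Tor_1(R/I,R/J)=(I cap J)/IJ=(x^26)/(x^46)
dim=46-26=min(20,26)=20


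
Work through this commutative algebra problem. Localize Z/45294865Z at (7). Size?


7-primary part: 45294865=7^7*55
Size=7^7=823543


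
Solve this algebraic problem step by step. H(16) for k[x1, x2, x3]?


C(d+n-1,n-1)=C(18,2)=153


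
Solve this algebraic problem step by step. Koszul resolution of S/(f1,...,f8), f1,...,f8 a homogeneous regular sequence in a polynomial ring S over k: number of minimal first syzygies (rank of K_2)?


Regular sequence => Koszul complex is the minimal free resolution.
Syz_1 minimally generated by Koszul relations f_i*e_j - f_j*e_i (i<j): mu(Syz_1) = beta_2 = C(m,2) = m(m-1)/2
m=8
8*7/2 = 28


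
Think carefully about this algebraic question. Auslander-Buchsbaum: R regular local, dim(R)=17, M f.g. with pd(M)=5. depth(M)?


pd+depth=depth(R)=17
depth=17-5=12


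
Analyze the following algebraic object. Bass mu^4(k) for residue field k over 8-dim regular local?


C(n,i)=C(8,4)=70


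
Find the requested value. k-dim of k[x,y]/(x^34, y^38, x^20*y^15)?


k[x,y]/I, I = (x^34, y^38, x^20*y^15)
Rect: 34x38=1292. Corner: (34-20)x(38-15)=322.
dim = 1292-322 = 970


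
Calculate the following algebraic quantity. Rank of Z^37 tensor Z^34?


rank(M(x)N) = rank(M)*rank(N)
37*34 = 1258


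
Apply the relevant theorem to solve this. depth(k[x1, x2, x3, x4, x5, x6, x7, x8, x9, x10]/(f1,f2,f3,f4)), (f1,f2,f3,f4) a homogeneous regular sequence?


depth(R)=10
depth(R/I)=10-4=6


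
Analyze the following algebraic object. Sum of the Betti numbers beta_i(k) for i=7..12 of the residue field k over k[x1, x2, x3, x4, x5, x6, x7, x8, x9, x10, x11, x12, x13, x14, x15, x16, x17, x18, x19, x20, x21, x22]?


Koszul resolution: beta_i(k)=C(n,i), n=22
C(22,7)=170544, C(22,8)=319770, C(22,9)=497420, C(22,10)=646646, C(22,11)=705432, C(22,12)=646646
Sum=2986458


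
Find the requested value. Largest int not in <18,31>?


gcd(18,31)=1 => F=ab-a-b=18*31-18-31=558-49=509


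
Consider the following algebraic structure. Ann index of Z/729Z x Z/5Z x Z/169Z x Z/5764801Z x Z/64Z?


Exponent = lcm of the cyclic orders; pairwise coprime => product.
3^6*5^1*13^2*7^8*2^6=729*5*169*5764801*64=227273359360320


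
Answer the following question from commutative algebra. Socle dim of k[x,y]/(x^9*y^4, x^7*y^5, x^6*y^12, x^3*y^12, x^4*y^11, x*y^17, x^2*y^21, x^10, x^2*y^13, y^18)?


Socle = ann(m) = span of standard monomials u with x*u, y*u in I (staircase corners).
Redundant generators: x^2*y^21, x^6*y^12
Minimal generators: x^10, x^9*y^4, x^7*y^5, x^4*y^11, x^3*y^12, x^2*y^13, x*y^17, y^18
Corners: y^17, xy^16, x^2y^12, x^3y^11, x^6y^10, x^8y^4, x^9y^3
Socle dim=7


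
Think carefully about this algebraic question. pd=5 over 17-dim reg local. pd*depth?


pd+depth=17
depth=17-5=12
pd*depth=5*12=60


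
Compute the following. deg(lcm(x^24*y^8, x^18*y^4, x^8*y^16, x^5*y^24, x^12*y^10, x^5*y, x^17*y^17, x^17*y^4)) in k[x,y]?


lcm = componentwise max:
x: max(24,18,8,5,12,5,17,17)=24
y: max(8,4,16,24,10,1,17,4)=24
Total=24+24=48


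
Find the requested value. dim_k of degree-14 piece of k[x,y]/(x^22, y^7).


k[x,y], I = (x^22, y^7), d = 14
Need i < 22 and d-i < 7.
Range: 8 <= i <= 14.
H(14) = 7


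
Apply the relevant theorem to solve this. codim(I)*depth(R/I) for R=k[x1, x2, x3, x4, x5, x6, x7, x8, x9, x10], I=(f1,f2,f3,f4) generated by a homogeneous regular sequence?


codim=4, depth=dim(R/I)=10-4=6
Product=4*6=24


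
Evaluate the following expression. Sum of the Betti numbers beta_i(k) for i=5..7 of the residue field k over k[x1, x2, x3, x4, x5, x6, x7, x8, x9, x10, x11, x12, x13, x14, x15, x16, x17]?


Koszul resolution: beta_i(k)=C(n,i), n=17
C(17,5)=6188, C(17,6)=12376, C(17,7)=19448
Sum=38012


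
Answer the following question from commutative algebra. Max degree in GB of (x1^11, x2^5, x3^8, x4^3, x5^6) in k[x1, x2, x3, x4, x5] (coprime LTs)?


Pure powers, coprime LTs => already GB.
Degrees: 11, 5, 8, 3, 6
Max=11


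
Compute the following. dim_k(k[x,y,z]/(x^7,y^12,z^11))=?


Basis: x^iy^jz^k, i<7,j<12,k<11
7*12*11=924


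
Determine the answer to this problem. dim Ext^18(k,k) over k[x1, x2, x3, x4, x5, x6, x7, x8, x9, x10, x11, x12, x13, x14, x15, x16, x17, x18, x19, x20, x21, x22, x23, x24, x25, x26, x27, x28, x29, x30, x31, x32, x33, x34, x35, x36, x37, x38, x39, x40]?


C(n,i)=C(40,18)=113380261800


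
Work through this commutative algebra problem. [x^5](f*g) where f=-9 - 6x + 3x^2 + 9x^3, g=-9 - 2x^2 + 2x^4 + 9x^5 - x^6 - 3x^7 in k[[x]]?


[x^5] = sum a_i*b_j, i+j=5
  -9*9=-81
  -6*2=-12
  9*-2=-18
Sum=-111


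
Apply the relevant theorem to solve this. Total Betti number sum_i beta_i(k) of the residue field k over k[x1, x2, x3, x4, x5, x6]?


Koszul resolution: beta_i(k)=C(n,i), n=6
sum_i C(6,i) = 2^6 = 64


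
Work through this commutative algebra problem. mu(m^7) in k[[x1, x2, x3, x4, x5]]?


C(n+d-1,d)=C(11,7)=330


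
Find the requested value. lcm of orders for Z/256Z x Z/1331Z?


Exponent = lcm of the cyclic orders; pairwise coprime => product.
2^8*11^3=256*1331=340736


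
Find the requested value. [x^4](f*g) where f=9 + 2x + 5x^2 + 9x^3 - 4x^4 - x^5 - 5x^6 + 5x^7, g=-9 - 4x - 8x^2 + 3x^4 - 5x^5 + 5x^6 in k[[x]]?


[x^4] = sum a_i*b_j, i+j=4
  9*3=27
  5*-8=-40
  9*-4=-36
  -4*-9=36
Sum=-13


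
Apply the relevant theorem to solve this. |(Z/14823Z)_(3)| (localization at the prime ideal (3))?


3-primary part: 14823=3^5*61
Size=3^5=243


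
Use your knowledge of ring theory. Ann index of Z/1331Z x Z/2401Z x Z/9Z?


Exponent = lcm of the cyclic orders; pairwise coprime => product.
11^3*7^4*3^2=1331*2401*9=28761579


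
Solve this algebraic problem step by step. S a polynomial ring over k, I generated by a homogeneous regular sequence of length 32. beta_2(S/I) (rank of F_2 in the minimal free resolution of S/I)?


Regular sequence => Koszul complex is the minimal free resolution.
Syz_1 minimally generated by Koszul relations f_i*e_j - f_j*e_i (i<j): mu(Syz_1) = beta_2 = C(m,2) = m(m-1)/2
m=32
32*31/2 = 496


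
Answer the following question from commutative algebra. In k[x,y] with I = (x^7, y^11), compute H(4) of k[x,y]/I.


k[x,y], I = (x^7, y^11), d = 4
Need i < 7 and d-i < 11.
Range: 0 <= i <= 4.
H(4) = 5


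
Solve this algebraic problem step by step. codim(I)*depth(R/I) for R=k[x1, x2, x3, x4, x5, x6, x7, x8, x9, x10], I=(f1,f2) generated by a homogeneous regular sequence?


codim=2, depth=dim(R/I)=10-2=8
Product=2*8=16


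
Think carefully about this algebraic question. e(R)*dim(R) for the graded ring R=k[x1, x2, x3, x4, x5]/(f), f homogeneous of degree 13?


e(R)=deg(f)=13, dim(R)=5-1=4
e*dim=13*4=52


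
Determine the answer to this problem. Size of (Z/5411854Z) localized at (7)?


7-primary part: 5411854=7^6*46
Size=7^6=117649


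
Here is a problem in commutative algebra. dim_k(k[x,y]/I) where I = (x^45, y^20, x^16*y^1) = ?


k[x,y]/I, I = (x^45, y^20, x^16*y^1)
Rect: 45x20=900. Corner: (45-16)x(20-1)=551.
dim = 900-551 = 349


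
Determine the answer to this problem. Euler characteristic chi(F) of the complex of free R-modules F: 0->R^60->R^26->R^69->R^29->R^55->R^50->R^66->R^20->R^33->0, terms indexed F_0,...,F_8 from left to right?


chi = sum (-1)^i * rank:
(-1)^0*60=60
(-1)^1*26=-26
(-1)^2*69=69
(-1)^3*29=-29
(-1)^4*55=55
(-1)^5*50=-50
(-1)^6*66=66
(-1)^7*20=-20
(-1)^8*33=33
chi=158


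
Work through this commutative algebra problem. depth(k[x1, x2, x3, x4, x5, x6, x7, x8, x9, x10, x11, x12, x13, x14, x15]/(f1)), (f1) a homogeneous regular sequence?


depth(R)=15
depth(R/I)=15-1=14


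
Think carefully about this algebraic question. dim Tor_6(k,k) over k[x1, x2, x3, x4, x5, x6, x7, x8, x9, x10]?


Koszul: C(n,i)=C(10,6)=210


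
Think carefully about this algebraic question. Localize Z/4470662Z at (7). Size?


7-primary part: 4470662=7^6*38
Size=7^6=117649


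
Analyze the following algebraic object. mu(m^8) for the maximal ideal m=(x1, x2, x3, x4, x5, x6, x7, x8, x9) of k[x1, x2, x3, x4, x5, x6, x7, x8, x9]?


Graded Nakayama: mu(m^d) = dim_k (m^d/m^(d+1)) = #degree-8 monomials in 9 vars
C(n+d-1,d)=C(16,8)=12870


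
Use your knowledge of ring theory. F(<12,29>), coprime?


gcd(12,29)=1 => F=ab-a-b=12*29-12-29=348-41=307


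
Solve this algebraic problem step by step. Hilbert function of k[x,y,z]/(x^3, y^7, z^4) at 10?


Need i<3, j<7, k<4 with i+j+k=10.
For each i, j ranges over max(0,10-i-3)..min(6,10-i):
  i=0: j in [7,6] -> 0
  i=1: j in [6,6] -> 1
  i=2: j in [5,6] -> 2
H(10) = 0+1+2 = 3


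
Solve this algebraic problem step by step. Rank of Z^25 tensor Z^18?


rank(M(x)N) = rank(M)*rank(N)
25*18 = 450


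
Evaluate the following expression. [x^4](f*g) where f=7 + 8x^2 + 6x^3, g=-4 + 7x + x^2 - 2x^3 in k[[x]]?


[x^4] = sum a_i*b_j, i+j=4
  8*1=8
  6*7=42
Sum=50


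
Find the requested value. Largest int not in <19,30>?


gcd(19,30)=1 => F=ab-a-b=19*30-19-30=570-49=521


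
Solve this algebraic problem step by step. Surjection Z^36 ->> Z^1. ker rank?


rank(ker) = 36-1 = 35


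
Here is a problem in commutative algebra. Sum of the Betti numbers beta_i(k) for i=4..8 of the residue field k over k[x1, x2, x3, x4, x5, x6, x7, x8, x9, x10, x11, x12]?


Koszul resolution: beta_i(k)=C(n,i), n=12
C(12,4)=495, C(12,5)=792, C(12,6)=924, C(12,7)=792, C(12,8)=495
Sum=3498


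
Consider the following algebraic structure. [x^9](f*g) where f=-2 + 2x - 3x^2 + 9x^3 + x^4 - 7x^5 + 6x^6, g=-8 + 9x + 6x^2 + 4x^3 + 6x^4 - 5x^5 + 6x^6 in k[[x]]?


[x^9] = sum a_i*b_j, i+j=9
  9*6=54
  1*-5=-5
  -7*6=-42
  6*4=24
Sum=31


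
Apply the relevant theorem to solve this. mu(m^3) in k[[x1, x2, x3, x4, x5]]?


C(n+d-1,d)=C(7,3)=35


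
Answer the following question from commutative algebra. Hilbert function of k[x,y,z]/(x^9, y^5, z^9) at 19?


Need i<9, j<5, k<9 with i+j+k=19.
For each i, j ranges over max(0,19-i-8)..min(4,19-i):
  i=0: j in [11,4] -> 0
  i=1: j in [10,4] -> 0
  i=2: j in [9,4] -> 0
  i=3: j in [8,4] -> 0
  i=4: j in [7,4] -> 0
  i=5: j in [6,4] -> 0
  i=6: j in [5,4] -> 0
  i=7: j in [4,4] -> 1
  i=8: j in [3,4] -> 2
H(19) = 0+0+0+0+0+0+0+1+2 = 3


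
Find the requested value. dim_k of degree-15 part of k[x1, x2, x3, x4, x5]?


C(d+n-1,n-1)=C(19,4)=3876


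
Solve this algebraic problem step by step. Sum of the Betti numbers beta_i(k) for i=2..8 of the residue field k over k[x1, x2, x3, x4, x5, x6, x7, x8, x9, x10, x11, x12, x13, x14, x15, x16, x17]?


Koszul resolution: beta_i(k)=C(n,i), n=17
C(17,2)=136, C(17,3)=680, C(17,4)=2380, C(17,5)=6188, C(17,6)=12376, C(17,7)=19448, C(17,8)=24310
Sum=65518


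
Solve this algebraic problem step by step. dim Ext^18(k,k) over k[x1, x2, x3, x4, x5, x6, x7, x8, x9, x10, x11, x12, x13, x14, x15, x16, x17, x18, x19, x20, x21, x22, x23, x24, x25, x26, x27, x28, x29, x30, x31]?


C(n,i)=C(31,18)=206253075


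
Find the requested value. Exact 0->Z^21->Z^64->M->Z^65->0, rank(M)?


Alt sum=0:
(-1)^0*21 + (-1)^1*64 + (-1)^2*? + (-1)^3*65=0
rank(M)=108


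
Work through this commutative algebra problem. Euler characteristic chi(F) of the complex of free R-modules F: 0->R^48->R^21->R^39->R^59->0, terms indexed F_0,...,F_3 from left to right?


chi = sum (-1)^i * rank:
(-1)^0*48=48
(-1)^1*21=-21
(-1)^2*39=39
(-1)^3*59=-59
chi=7


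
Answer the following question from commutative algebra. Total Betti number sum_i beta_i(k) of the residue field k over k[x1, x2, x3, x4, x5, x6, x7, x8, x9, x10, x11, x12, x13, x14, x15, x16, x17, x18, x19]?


Koszul resolution: beta_i(k)=C(n,i), n=19
sum_i C(19,i) = 2^19 = 524288


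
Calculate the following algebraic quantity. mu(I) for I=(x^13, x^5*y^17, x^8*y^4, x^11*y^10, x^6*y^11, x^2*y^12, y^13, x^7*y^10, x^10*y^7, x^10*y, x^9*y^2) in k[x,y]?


Remove redundant (divisible by others).
x^10*y^7 redundant.
x^11*y^10 redundant.
x^5*y^17 redundant.
Min: x^13, x^10*y, x^9*y^2, x^8*y^4, x^7*y^10, x^6*y^11, x^2*y^12, y^13
Count=8


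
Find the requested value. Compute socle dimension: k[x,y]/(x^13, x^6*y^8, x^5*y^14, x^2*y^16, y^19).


Socle = ann(m) = span of standard monomials u with x*u, y*u in I (staircase corners).
Minimal generators: x^13, x^6*y^8, x^5*y^14, x^2*y^16, y^19
Corners: xy^18, x^4y^15, x^5y^13, x^12y^7
Socle dim=4


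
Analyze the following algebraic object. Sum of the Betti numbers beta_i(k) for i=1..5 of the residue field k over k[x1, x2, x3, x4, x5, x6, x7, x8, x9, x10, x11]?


Koszul resolution: beta_i(k)=C(n,i), n=11
C(11,1)=11, C(11,2)=55, C(11,3)=165, C(11,4)=330, C(11,5)=462
Sum=1023


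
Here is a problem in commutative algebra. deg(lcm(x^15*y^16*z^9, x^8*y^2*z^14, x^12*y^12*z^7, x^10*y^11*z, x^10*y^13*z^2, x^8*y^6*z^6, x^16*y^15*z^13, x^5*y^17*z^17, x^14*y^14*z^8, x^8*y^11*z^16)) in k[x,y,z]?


lcm = componentwise max:
x: max(15,8,12,10,10,8,16,5,14,8)=16
y: max(16,2,12,11,13,6,15,17,14,11)=17
z: max(9,14,7,1,2,6,13,17,8,16)=17
Total=16+17+17=50


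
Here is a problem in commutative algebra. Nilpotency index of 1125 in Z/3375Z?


1125^k mod 3375:
k=1: 1125
k=2: 0
First zero at k = 2


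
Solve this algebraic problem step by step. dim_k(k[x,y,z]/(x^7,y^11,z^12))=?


Basis: x^iy^jz^k, i<7,j<11,k<12
7*11*12=924


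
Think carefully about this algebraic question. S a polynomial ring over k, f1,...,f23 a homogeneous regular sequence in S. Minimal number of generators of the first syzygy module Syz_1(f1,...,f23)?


Regular sequence => Koszul complex is the minimal free resolution.
Syz_1 minimally generated by Koszul relations f_i*e_j - f_j*e_i (i<j): mu(Syz_1) = beta_2 = C(m,2) = m(m-1)/2
m=23
23*22/2 = 253


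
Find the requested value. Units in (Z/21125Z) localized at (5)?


Local ring = Z/125Z.
phi(125) = 5^2*(5-1) = 100


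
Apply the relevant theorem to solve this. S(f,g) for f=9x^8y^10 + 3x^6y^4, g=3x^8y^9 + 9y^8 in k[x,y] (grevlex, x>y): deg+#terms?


LT(f)=9x^8y^10, LT(g)=3x^8y^9
lcm(LM)=x^8y^10
S(f,g) (scaled by 27 to clear denominators) = 3*f - 9y*g = 9x^6y^4 - 81y^9
2 terms, deg 10.
10+2=12


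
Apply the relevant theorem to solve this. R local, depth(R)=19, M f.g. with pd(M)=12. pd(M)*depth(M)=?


pd+depth=19
depth=19-12=7
pd*depth=12*7=84


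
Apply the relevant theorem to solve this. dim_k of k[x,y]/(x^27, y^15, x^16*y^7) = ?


k[x,y]/I, I = (x^27, y^15, x^16*y^7)
Rect: 27x15=405. Corner: (27-16)x(15-7)=88.
dim = 405-88 = 317


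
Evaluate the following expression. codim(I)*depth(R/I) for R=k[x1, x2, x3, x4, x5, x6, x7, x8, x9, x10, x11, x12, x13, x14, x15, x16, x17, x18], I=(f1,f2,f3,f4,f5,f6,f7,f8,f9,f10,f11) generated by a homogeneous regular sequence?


codim=11, depth=dim(R/I)=18-11=7
Product=11*7=77


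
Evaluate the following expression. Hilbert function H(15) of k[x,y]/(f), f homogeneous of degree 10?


H(t)=d for t>=d-1.
d=10, t=15
H(15)=10


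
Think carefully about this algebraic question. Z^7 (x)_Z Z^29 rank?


rank(M(x)N) = rank(M)*rank(N)
7*29 = 203


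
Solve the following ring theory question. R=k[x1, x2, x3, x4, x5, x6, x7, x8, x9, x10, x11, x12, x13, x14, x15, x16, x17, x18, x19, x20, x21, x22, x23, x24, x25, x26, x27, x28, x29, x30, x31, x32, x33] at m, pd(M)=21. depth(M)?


pd+depth=depth(R)=33
depth=33-21=12


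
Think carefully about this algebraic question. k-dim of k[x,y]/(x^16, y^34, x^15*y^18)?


k[x,y]/I, I = (x^16, y^34, x^15*y^18)
Rect: 16x34=544. Corner: (16-15)x(34-18)=16.
dim = 544-16 = 528


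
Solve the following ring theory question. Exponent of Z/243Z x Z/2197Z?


Exponent = lcm of the cyclic orders; pairwise coprime => product.
3^5*13^3=243*2197=533871


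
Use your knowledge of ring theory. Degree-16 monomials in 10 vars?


C(d+n-1,n-1)=C(25,9)=2042975


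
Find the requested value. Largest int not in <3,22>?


gcd(3,22)=1 => F=ab-a-b=3*22-3-22=66-25=41


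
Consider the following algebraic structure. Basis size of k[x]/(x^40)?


Basis: 1,x,...,x^39
dim=40


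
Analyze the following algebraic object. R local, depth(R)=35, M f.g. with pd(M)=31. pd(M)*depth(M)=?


pd+depth=35
depth=35-31=4
pd*depth=31*4=124


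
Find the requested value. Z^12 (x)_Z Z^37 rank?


rank(M(x)N) = rank(M)*rank(N)
12*37 = 444


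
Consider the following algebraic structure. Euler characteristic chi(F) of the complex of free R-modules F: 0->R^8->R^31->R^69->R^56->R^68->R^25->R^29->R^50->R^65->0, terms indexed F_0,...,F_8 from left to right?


chi = sum (-1)^i * rank:
(-1)^0*8=8
(-1)^1*31=-31
(-1)^2*69=69
(-1)^3*56=-56
(-1)^4*68=68
(-1)^5*25=-25
(-1)^6*29=29
(-1)^7*50=-50
(-1)^8*65=65
chi=77


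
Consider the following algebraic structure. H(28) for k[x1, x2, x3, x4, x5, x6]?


C(d+n-1,n-1)=C(33,5)=237336


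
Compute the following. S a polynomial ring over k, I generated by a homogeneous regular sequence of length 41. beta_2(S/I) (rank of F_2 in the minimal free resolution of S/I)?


Regular sequence => Koszul complex is the minimal free resolution.
Syz_1 minimally generated by Koszul relations f_i*e_j - f_j*e_i (i<j): mu(Syz_1) = beta_2 = C(m,2) = m(m-1)/2
m=41
41*40/2 = 820


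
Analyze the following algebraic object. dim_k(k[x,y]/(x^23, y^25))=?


Basis: x^i*y^j, i<23, j<25
23*25=575


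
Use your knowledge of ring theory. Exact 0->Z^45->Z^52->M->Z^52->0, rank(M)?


Alt sum=0:
(-1)^0*45 + (-1)^1*52 + (-1)^2*? + (-1)^3*52=0
rank(M)=59


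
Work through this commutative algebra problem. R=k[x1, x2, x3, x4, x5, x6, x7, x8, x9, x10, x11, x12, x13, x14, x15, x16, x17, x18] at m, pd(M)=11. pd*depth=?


pd+depth=18
depth=18-11=7
pd*depth=11*7=77


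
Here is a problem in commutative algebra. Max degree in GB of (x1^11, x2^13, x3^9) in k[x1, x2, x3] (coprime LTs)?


Pure powers, coprime LTs => already GB.
Degrees: 11, 13, 9
Max=13


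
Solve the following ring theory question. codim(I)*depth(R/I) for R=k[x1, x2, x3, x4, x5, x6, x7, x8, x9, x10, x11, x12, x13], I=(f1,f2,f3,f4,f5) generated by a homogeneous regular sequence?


codim=5, depth=dim(R/I)=13-5=8
Product=5*8=40
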